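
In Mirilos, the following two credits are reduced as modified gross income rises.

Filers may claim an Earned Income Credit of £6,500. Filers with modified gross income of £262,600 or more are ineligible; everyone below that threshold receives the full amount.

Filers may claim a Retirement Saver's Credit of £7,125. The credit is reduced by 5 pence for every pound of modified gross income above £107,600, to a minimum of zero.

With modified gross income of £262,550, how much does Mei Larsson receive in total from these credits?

Earned Income Credit: £262,550 is below the £262,600 cutoff, so the full £6,500 applies.
Retirement Saver's Credit: 5% of the £154,950 excess over £107,600 is £7,747.50 ≥ base, so the credit is £0.
Total: £6,500 + £0 = £6,500.

£6,500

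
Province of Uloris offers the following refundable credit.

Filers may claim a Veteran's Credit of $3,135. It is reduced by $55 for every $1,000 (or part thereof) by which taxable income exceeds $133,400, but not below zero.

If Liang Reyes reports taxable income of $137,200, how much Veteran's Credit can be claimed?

Veteran's Credit: income exceeds $133,400 by $3,800, which is 4 full-or-partial $1,000 increments; reduction = 4 × $55 = $220, leaving $2,915.

$2,915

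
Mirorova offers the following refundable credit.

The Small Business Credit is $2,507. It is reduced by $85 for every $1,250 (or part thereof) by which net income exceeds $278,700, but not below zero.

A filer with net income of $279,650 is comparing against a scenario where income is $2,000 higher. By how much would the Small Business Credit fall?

$170

At $279,650 — income exceeds $278,700 by $950, which is 1 full-or-partial $1,250 increment; reduction = 1 × $85 = $85, leaving $2,422.
At $281,650 — income exceeds $278,700 by $2,950, which is 3 full-or-partial $1,250 increments; reduction = 3 × $85 = $255, leaving $2,252.
Lost: $2,422 − $2,252 = $170.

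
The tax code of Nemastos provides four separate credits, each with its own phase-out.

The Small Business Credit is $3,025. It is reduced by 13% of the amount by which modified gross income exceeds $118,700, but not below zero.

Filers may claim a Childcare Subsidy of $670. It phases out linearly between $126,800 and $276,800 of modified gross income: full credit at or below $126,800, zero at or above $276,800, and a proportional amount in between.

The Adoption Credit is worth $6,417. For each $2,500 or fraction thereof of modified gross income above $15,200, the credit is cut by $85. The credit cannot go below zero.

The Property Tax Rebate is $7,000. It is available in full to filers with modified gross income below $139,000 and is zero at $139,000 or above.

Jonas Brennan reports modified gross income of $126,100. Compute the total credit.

Small Business Credit: 13% of the $7,400 excess over $118,700 is $962; credit = $3,025 − $962 = $2,063.
Childcare Subsidy: $126,100 is at or below the $126,800 threshold, so the full $670 applies.
Adoption Credit: income exceeds $15,200 by $110,900, which is 45 full-or-partial $2,500 increments; reduction = 45 × $85 = $3,825, leaving $2,592.
Property Tax Rebate: $126,100 is below the $139,000 cutoff, so the full $7,000 applies.
Total: $2,063 + $670 + $2,592 + $7,000 = $12,325.

$12,325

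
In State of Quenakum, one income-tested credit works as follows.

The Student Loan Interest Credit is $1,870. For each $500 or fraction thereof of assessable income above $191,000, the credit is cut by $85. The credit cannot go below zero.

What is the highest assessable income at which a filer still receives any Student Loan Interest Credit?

After 21 increments the reduction is 21 × $85 = $1,785, leaving $85; one more increment wipes it out. Increment 21 ends at excess 21 × $500 = $10,500, so the highest qualifying income is $191,000 + $10,500 = $201,500.

$201,500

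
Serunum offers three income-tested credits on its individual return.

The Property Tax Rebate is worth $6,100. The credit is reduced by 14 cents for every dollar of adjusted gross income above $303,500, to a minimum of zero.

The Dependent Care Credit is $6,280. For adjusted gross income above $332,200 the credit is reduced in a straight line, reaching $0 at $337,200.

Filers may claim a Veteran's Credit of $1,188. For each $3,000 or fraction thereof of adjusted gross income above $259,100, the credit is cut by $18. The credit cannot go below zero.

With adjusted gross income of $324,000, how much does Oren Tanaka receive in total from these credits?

$10,302

Property Tax Rebate: 14% of the $20,500 excess over $303,500 is $2,870; credit = $6,100 − $2,870 = $3,230.
Dependent Care Credit: $324,000 is at or below the $332,200 threshold, so the full $6,280 applies.
Veteran's Credit: income exceeds $259,100 by $64,900, which is 22 full-or-partial $3,000 increments; reduction = 22 × $18 = $396, leaving $792.
Total: $3,230 + $6,280 + $792 = $10,302.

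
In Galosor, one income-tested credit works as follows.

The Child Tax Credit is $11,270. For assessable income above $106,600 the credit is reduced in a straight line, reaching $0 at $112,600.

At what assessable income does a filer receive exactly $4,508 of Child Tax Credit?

$110,200

$4,508 is 4,508/11,270 of the full $11,270, so 6,762/11,270 of the $6,000 range has been used: income = $106,600 + $6,000 × 6,762/11,270 = $110,200.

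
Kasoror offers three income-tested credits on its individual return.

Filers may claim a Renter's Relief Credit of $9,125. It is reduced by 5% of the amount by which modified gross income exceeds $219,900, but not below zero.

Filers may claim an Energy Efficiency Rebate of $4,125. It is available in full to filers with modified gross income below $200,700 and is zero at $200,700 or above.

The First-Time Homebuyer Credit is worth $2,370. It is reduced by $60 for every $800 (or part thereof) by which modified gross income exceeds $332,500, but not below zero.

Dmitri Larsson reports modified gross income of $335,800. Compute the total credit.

$5,400

Renter's Relief Credit: 5% of the $115,900 excess over $219,900 is $5,795; credit = $9,125 − $5,795 = $3,330.
Energy Efficiency Rebate: $335,800 meets or exceeds the $200,700 cutoff, so the credit is $0.
First-Time Homebuyer Credit: income exceeds $332,500 by $3,300, which is 5 full-or-partial $800 increments; reduction = 5 × $60 = $300, leaving $2,070.
Total: $3,330 + $0 + $2,070 = $5,400.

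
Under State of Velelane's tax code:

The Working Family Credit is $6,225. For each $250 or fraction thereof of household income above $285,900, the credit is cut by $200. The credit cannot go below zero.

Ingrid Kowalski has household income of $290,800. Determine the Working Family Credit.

Working Family Credit: income exceeds $285,900 by $4,900, which is 20 full-or-partial $250 increments; reduction = 20 × $200 = $4,000, leaving $2,225.

$2,225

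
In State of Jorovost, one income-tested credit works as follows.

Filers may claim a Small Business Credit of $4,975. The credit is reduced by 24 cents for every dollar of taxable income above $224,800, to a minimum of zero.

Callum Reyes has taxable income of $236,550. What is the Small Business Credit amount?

$2,155

Small Business Credit: 24% of the $11,750 excess over $224,800 is $2,820; credit = $4,975 − $2,820 = $2,155.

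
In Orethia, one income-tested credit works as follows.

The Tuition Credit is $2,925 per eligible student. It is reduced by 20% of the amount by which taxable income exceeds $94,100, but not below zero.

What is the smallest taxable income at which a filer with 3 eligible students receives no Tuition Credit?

$137,975

Full credit = 3 × $2,925 = $8,775.
The credit falls by 20% of each dollar above $94,100, so it reaches zero when the excess is $8,775 / 20% = $43,875: income = $94,100 + $43,875 = $137,975.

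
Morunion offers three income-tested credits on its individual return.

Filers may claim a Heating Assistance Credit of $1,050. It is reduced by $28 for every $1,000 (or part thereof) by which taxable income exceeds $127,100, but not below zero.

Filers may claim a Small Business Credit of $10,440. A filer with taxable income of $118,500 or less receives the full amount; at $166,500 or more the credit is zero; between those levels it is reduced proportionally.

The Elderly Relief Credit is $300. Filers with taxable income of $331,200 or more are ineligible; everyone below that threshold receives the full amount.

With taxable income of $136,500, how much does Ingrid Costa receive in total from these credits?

Heating Assistance Credit: income exceeds $127,100 by $9,400, which is 10 full-or-partial $1,000 increments; reduction = 10 × $28 = $280, leaving $770.
Small Business Credit: $136,500 is $18,000 into a $48,000 phase-out range, leaving 30,000/48,000 of the credit: $10,440 × 30,000/48,000 = $6,525.
Elderly Relief Credit: $136,500 is below the $331,200 cutoff, so the full $300 applies.
Total: $770 + $6,525 + $300 = $7,595.

$7,595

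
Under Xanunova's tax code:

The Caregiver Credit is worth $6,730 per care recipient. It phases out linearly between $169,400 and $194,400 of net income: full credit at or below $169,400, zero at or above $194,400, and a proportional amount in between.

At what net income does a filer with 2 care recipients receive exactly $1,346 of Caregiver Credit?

Full credit = 2 × $6,730 = $13,460.
$1,346 is 1,346/13,460 of the full $13,460, so 12,114/13,460 of the $25,000 range has been used: income = $169,400 + $25,000 × 12,114/13,460 = $191,900.

$191,900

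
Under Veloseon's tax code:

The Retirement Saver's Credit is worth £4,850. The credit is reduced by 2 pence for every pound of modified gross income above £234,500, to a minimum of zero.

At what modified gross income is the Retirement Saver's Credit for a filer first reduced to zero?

The credit falls by 2% of each pound above £234,500, so it reaches zero when the excess is £4,850 / 2% = £242,500: income = £234,500 + £242,500 = £477,000.

£477,000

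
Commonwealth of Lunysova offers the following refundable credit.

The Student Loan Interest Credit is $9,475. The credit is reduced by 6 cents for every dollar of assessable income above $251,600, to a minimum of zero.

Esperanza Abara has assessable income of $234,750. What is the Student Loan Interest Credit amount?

Student Loan Interest Credit: $234,750 is at or below the $251,600 threshold, so the full $9,475 applies.

$9,475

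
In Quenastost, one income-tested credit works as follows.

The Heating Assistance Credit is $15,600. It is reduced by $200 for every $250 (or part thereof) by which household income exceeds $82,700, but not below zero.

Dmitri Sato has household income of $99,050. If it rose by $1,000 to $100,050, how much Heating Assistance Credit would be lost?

$800

At $99,050 — income exceeds $82,700 by $16,350, which is 66 full-or-partial $250 increments; reduction = 66 × $200 = $13,200, leaving $2,400.
At $100,050 — income exceeds $82,700 by $17,350, which is 70 full-or-partial $250 increments; reduction = 70 × $200 = $14,000, leaving $1,600.
Lost: $2,400 − $1,600 = $800.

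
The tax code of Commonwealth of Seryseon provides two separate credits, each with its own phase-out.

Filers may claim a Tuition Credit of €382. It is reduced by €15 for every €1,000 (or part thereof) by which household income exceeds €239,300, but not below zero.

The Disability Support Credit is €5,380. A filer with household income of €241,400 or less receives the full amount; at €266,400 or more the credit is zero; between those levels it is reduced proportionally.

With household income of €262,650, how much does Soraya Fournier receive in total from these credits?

Tuition Credit: income exceeds €239,300 by €23,350, which is 24 full-or-partial €1,000 increments; reduction = 24 × €15 = €360, leaving €22.
Disability Support Credit: €262,650 is €21,250 into a €25,000 phase-out range, leaving 3,750/25,000 of the credit: €5,380 × 3,750/25,000 = €807.
Total: €22 + €807 = €829.

€829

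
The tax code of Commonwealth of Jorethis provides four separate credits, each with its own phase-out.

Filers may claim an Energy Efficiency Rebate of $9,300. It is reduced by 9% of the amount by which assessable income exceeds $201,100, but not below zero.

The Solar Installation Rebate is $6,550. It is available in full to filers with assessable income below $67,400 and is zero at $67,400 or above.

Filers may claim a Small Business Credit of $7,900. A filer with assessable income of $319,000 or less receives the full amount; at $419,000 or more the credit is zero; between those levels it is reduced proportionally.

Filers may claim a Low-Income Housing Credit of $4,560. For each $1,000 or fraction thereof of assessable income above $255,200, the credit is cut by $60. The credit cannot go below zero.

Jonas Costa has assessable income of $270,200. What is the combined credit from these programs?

Energy Efficiency Rebate: 9% of the $69,100 excess over $201,100 is $6,219; credit = $9,300 − $6,219 = $3,081.
Solar Installation Rebate: $270,200 meets or exceeds the $67,400 cutoff, so the credit is $0.
Small Business Credit: $270,200 is at or below the $319,000 threshold, so the full $7,900 applies.
Low-Income Housing Credit: income exceeds $255,200 by $15,000, which is 15 full-or-partial $1,000 increments; reduction = 15 × $60 = $900, leaving $3,660.
Total: $3,081 + $0 + $7,900 + $3,660 = $14,641.

$14,641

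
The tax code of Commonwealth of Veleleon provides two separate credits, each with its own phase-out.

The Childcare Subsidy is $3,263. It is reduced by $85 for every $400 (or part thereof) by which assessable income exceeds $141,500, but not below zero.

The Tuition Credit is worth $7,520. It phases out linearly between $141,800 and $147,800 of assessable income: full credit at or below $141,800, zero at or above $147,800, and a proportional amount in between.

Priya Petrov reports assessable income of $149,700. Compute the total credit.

Childcare Subsidy: income exceeds $141,500 by $8,200, which is 21 full-or-partial $400 increments; reduction = 21 × $85 = $1,785, leaving $1,478.
Tuition Credit: $149,700 is at or above $147,800, so the credit is $0.
Total: $1,478 + $0 = $1,478.

$1,478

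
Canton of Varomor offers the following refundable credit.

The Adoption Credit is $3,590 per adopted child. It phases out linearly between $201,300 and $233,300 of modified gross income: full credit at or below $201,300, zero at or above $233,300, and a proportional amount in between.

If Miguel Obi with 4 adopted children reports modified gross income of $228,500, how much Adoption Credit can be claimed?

$2,154

Adoption Credit: base = 4 × $3,590 = $14,360. $228,500 is $27,200 into a $32,000 phase-out range, leaving 4,800/32,000 of the credit: $14,360 × 4,800/32,000 = $2,154.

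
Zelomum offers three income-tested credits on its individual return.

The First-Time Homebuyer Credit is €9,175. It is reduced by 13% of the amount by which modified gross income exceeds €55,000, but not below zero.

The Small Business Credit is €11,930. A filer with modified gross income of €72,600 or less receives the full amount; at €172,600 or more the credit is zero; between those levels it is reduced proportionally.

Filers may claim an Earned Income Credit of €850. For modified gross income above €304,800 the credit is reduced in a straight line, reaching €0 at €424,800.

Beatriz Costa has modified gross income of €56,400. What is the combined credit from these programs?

First-Time Homebuyer Credit: 13% of the €1,400 excess over €55,000 is €182; credit = €9,175 − €182 = €8,993.
Small Business Credit: €56,400 is at or below the €72,600 threshold, so the full €11,930 applies.
Earned Income Credit: €56,400 is at or below the €304,800 threshold, so the full €850 applies.
Total: €8,993 + €11,930 + €850 = €21,773.

€21,773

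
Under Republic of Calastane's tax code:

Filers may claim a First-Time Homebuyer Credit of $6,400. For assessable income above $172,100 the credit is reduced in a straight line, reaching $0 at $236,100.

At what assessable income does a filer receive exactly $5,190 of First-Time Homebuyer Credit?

$184,200

$5,190 is 5,190/6,400 of the full $6,400, so 1,210/6,400 of the $64,000 range has been used: income = $172,100 + $64,000 × 1,210/6,400 = $184,200.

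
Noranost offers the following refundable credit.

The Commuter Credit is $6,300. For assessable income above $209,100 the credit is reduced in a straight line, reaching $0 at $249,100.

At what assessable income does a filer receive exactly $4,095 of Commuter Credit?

$223,100

$4,095 is 4,095/6,300 of the full $6,300, so 2,205/6,300 of the $40,000 range has been used: income = $209,100 + $40,000 × 2,205/6,300 = $223,100.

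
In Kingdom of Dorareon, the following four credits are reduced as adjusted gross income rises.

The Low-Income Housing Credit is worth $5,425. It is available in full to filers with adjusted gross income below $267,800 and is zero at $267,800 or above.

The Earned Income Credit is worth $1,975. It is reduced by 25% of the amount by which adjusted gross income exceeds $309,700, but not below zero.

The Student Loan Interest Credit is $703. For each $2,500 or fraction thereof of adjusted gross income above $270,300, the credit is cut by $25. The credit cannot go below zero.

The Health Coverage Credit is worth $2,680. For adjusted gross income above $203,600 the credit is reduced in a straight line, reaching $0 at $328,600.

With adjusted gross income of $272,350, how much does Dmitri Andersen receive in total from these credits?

$3,859

Low-Income Housing Credit: $272,350 meets or exceeds the $267,800 cutoff, so the credit is $0.
Earned Income Credit: $272,350 is at or below the $309,700 threshold, so the full $1,975 applies.
Student Loan Interest Credit: income exceeds $270,300 by $2,050, which is 1 full-or-partial $2,500 increment; reduction = 1 × $25 = $25, leaving $678.
Health Coverage Credit: $272,350 is $68,750 into a $125,000 phase-out range, leaving 56,250/125,000 of the credit: $2,680 × 56,250/125,000 = $1,206.
Total: $0 + $1,975 + $678 + $1,206 = $3,859.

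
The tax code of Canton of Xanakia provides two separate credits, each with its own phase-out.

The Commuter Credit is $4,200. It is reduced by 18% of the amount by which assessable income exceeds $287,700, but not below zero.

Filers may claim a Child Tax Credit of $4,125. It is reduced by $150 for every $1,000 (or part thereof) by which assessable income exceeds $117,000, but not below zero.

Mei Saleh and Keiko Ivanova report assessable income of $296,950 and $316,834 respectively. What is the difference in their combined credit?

Mei ($296,950): Commuter Credit: 18% of the $9,250 excess over $287,700 is $1,665; credit = $4,200 − $1,665 = $2,535. Child Tax Credit: income exceeds $117,000 by $179,950 → 180 increments × $150 = $27,000 ≥ base, so the credit is $0. total $2,535 + $0 = $2,535
Keiko ($316,834): Commuter Credit: 18% of the $29,134 excess over $287,700 is $5,244.12 ≥ base, so the credit is $0. Child Tax Credit: income exceeds $117,000 by $199,834 → 200 increments × $150 = $30,000 ≥ base, so the credit is $0. total $0 + $0 = $0
Difference: |$2,535 − $0| = $2,535.

$2,535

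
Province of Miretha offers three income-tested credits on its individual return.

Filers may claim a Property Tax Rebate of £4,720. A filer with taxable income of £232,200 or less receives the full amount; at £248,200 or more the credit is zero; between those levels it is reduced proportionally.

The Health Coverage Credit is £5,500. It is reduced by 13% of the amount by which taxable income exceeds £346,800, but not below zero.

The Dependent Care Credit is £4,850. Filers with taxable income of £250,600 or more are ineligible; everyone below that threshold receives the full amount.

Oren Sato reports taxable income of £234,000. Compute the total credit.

£14,539

Property Tax Rebate: £234,000 is £1,800 into a £16,000 phase-out range, leaving 14,200/16,000 of the credit: £4,720 × 14,200/16,000 = £4,189.
Health Coverage Credit: £234,000 is at or below the £346,800 threshold, so the full £5,500 applies.
Dependent Care Credit: £234,000 is below the £250,600 cutoff, so the full £4,850 applies.
Total: £4,189 + £5,500 + £4,850 = £14,539.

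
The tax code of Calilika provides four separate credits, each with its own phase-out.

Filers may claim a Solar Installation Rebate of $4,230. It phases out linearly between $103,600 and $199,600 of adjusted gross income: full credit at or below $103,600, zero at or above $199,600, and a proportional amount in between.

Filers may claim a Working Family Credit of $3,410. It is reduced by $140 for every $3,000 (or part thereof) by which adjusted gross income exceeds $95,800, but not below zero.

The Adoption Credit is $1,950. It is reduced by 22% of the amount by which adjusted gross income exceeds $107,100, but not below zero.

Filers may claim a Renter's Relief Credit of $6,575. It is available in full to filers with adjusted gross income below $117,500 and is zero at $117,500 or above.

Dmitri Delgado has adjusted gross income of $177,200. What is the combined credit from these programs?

Solar Installation Rebate: $177,200 is $73,600 into a $96,000 phase-out range, leaving 22,400/96,000 of the credit: $4,230 × 22,400/96,000 = $987.
Working Family Credit: income exceeds $95,800 by $81,400 → 28 increments × $140 = $3,920 ≥ base, so the credit is $0.
Adoption Credit: 22% of the $70,100 excess over $107,100 is $15,422 ≥ base, so the credit is $0.
Renter's Relief Credit: $177,200 meets or exceeds the $117,500 cutoff, so the credit is $0.
Total: $987 + $0 + $0 + $0 = $987.

$987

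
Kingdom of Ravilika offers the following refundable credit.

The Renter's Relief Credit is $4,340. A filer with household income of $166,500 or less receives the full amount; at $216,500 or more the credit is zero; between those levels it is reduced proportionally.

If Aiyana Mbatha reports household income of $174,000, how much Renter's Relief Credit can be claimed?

$3,689

Renter's Relief Credit: $174,000 is $7,500 into a $50,000 phase-out range, leaving 42,500/50,000 of the credit: $4,340 × 42,500/50,000 = $3,689.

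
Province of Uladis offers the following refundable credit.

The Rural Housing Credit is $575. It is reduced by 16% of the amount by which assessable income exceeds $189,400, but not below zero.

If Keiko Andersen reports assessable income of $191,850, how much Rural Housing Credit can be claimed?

$183

Rural Housing Credit: 16% of the $2,450 excess over $189,400 is $392; credit = $575 − $392 = $183.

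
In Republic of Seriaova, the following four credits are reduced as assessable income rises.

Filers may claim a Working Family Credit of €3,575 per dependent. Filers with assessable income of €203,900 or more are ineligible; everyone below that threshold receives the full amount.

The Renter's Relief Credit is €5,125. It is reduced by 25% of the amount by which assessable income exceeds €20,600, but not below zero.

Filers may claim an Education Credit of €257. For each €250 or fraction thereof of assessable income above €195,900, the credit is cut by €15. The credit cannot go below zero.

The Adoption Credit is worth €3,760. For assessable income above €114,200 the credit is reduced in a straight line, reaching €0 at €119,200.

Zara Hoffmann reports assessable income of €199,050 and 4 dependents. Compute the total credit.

Working Family Credit: base = 4 × €3,575 = €14,300. €199,050 is below the €203,900 cutoff, so the full €14,300 applies.
Renter's Relief Credit: 25% of the €178,450 excess over €20,600 is €44,612.50 ≥ base, so the credit is €0.
Education Credit: income exceeds €195,900 by €3,150, which is 13 full-or-partial €250 increments; reduction = 13 × €15 = €195, leaving €62.
Adoption Credit: €199,050 is at or above €119,200, so the credit is €0.
Total: €14,300 + €0 + €62 + €0 = €14,362.

€14,362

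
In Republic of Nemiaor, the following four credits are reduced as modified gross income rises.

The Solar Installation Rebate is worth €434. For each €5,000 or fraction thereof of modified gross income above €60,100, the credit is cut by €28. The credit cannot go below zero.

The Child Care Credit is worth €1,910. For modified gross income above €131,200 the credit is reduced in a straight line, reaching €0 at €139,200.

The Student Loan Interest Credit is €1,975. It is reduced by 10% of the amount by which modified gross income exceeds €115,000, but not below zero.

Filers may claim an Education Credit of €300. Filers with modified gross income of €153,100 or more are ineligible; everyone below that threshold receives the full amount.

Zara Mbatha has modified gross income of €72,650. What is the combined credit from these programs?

€4,535

Solar Installation Rebate: income exceeds €60,100 by €12,550, which is 3 full-or-partial €5,000 increments; reduction = 3 × €28 = €84, leaving €350.
Child Care Credit: €72,650 is at or below the €131,200 threshold, so the full €1,910 applies.
Student Loan Interest Credit: €72,650 is at or below the €115,000 threshold, so the full €1,975 applies.
Education Credit: €72,650 is below the €153,100 cutoff, so the full €300 applies.
Total: €350 + €1,910 + €1,975 + €300 = €4,535.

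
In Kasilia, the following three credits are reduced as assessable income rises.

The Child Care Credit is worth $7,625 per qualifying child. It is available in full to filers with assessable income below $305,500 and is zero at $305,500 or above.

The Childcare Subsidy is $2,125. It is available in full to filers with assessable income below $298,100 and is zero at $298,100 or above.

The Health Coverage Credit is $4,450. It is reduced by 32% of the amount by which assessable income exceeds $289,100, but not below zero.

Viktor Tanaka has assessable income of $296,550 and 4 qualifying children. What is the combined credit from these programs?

Child Care Credit: base = 4 × $7,625 = $30,500. $296,550 is below the $305,500 cutoff, so the full $30,500 applies.
Childcare Subsidy: $296,550 is below the $298,100 cutoff, so the full $2,125 applies.
Health Coverage Credit: 32% of the $7,450 excess over $289,100 is $2,384; credit = $4,450 − $2,384 = $2,066.
Total: $30,500 + $2,125 + $2,066 = $34,691.

$34,691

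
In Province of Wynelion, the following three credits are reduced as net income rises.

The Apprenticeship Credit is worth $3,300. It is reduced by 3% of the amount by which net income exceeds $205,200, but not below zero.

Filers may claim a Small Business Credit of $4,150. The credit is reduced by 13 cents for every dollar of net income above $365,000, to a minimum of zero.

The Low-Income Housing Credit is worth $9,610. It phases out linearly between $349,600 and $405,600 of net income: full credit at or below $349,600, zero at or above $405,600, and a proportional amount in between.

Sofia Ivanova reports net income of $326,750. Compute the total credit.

$13,760

Apprenticeship Credit: 3% of the $121,550 excess over $205,200 is $3,646.50 ≥ base, so the credit is $0.
Small Business Credit: $326,750 is at or below the $365,000 threshold, so the full $4,150 applies.
Low-Income Housing Credit: $326,750 is at or below the $349,600 threshold, so the full $9,610 applies.
Total: $0 + $4,150 + $9,610 = $13,760.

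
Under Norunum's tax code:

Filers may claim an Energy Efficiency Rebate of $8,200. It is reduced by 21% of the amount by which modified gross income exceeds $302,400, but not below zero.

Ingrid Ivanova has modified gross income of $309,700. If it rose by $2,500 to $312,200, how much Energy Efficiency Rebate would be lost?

$525

At $309,700 — 21% of the $7,300 excess over $302,400 is $1,533; credit = $8,200 − $1,533 = $6,667.
At $312,200 — 21% of the $9,800 excess over $302,400 is $2,058; credit = $8,200 − $2,058 = $6,142.
Lost: $6,667 − $6,142 = $525.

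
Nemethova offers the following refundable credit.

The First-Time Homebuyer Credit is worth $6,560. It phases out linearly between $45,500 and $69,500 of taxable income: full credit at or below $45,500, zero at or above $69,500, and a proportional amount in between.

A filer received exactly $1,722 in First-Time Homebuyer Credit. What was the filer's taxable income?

$1,722 is 1,722/6,560 of the full $6,560, so 4,838/6,560 of the $24,000 range has been used: income = $45,500 + $24,000 × 4,838/6,560 = $63,200.

$63,200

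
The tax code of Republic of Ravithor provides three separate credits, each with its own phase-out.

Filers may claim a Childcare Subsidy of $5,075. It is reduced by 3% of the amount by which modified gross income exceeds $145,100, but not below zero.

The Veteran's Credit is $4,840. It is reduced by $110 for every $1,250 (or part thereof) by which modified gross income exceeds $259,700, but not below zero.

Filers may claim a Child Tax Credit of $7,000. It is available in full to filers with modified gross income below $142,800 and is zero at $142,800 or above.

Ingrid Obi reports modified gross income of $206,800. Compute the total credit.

$8,064

Childcare Subsidy: 3% of the $61,700 excess over $145,100 is $1,851; credit = $5,075 − $1,851 = $3,224.
Veteran's Credit: $206,800 is at or below the $259,700 threshold, so the full $4,840 applies.
Child Tax Credit: $206,800 meets or exceeds the $142,800 cutoff, so the credit is $0.
Total: $3,224 + $4,840 + $0 = $8,064.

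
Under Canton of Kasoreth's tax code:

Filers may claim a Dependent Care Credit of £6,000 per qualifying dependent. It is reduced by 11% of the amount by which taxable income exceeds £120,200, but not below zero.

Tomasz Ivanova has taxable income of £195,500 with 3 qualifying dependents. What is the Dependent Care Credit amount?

Dependent Care Credit: base = 3 × £6,000 = £18,000. 11% of the £75,300 excess over £120,200 is £8,283; credit = £18,000 − £8,283 = £9,717.

£9,717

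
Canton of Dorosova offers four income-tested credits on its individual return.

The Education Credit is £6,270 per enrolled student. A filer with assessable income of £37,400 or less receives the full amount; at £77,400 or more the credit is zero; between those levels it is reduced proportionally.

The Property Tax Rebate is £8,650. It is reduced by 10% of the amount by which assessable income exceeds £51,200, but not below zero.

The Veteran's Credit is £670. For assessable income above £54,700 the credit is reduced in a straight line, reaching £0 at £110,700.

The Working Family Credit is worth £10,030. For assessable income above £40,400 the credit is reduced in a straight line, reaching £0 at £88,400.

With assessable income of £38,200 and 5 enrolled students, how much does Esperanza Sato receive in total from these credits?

£50,073

Education Credit: base = 5 × £6,270 = £31,350. £38,200 is £800 into a £40,000 phase-out range, leaving 39,200/40,000 of the credit: £31,350 × 39,200/40,000 = £30,723.
Property Tax Rebate: £38,200 is at or below the £51,200 threshold, so the full £8,650 applies.
Veteran's Credit: £38,200 is at or below the £54,700 threshold, so the full £670 applies.
Working Family Credit: £38,200 is at or below the £40,400 threshold, so the full £10,030 applies.
Total: £30,723 + £8,650 + £670 + £10,030 = £50,073.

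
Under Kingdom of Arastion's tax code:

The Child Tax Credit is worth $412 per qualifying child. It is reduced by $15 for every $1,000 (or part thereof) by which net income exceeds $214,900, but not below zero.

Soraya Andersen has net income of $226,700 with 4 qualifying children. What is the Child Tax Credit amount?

$1,468

Child Tax Credit: base = 4 × $412 = $1,648. income exceeds $214,900 by $11,800, which is 12 full-or-partial $1,000 increments; reduction = 12 × $15 = $180, leaving $1,468.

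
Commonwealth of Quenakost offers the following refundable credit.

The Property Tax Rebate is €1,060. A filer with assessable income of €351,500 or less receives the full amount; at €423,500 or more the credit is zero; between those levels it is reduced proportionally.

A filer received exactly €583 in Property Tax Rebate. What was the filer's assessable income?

€383,900

€583 is 583/1,060 of the full €1,060, so 477/1,060 of the €72,000 range has been used: income = €351,500 + €72,000 × 477/1,060 = €383,900.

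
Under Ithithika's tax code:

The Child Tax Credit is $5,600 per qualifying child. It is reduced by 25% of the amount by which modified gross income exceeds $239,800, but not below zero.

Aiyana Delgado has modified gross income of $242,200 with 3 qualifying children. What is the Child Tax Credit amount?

Child Tax Credit: base = 3 × $5,600 = $16,800. 25% of the $2,400 excess over $239,800 is $600; credit = $16,800 − $600 = $16,200.

$16,200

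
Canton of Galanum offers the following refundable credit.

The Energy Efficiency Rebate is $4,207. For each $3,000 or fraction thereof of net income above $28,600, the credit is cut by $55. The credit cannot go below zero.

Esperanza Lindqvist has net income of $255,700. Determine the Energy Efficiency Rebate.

Energy Efficiency Rebate: income exceeds $28,600 by $227,100, which is 76 full-or-partial $3,000 increments; reduction = 76 × $55 = $4,180, leaving $27.

$27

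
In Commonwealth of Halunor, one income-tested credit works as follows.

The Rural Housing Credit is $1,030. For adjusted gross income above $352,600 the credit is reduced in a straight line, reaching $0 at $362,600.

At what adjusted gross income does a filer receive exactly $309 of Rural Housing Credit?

$359,600

$309 is 309/1,030 of the full $1,030, so 721/1,030 of the $10,000 range has been used: income = $352,600 + $10,000 × 721/1,030 = $359,600.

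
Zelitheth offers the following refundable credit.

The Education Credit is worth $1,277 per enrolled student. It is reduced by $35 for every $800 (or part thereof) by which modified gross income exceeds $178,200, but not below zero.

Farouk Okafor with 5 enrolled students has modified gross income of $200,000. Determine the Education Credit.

Education Credit: base = 5 × $1,277 = $6,385. income exceeds $178,200 by $21,800, which is 28 full-or-partial $800 increments; reduction = 28 × $35 = $980, leaving $5,405.

$5,405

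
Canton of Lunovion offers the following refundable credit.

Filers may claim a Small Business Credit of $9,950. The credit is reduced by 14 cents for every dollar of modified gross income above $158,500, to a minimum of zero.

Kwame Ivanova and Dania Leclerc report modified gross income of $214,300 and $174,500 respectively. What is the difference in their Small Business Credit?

Kwame ($214,300): Small Business Credit: 14% of the $55,800 excess over $158,500 is $7,812; credit = $9,950 − $7,812 = $2,138.
Dania ($174,500): Small Business Credit: 14% of the $16,000 excess over $158,500 is $2,240; credit = $9,950 − $2,240 = $7,710.
Difference: |$2,138 − $7,710| = $5,572.

$5,572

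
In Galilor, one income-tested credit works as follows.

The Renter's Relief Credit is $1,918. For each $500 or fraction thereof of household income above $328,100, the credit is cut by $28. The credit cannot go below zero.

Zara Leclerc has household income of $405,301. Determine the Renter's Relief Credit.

Renter's Relief Credit: income exceeds $328,100 by $77,201 → 155 increments × $28 = $4,340 ≥ base, so the credit is $0.

$0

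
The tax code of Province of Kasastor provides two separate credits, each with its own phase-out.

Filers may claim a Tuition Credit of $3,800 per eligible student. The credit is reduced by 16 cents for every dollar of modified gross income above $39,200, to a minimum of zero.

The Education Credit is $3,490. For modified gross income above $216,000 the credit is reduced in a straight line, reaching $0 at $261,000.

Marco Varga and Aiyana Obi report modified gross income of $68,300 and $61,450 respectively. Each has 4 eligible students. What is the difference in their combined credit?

Marco ($68,300): Tuition Credit: base = 4 × $3,800 = $15,200. 16% of the $29,100 excess over $39,200 is $4,656; credit = $15,200 − $4,656 = $10,544. Education Credit: $68,300 is at or below the $216,000 threshold, so the full $3,490 applies. total $10,544 + $3,490 = $14,034
Aiyana ($61,450): Tuition Credit: base = 4 × $3,800 = $15,200. 16% of the $22,250 excess over $39,200 is $3,560; credit = $15,200 − $3,560 = $11,640. Education Credit: $61,450 is at or below the $216,000 threshold, so the full $3,490 applies. total $11,640 + $3,490 = $15,130
Difference: |$14,034 − $15,130| = $1,096.

$1,096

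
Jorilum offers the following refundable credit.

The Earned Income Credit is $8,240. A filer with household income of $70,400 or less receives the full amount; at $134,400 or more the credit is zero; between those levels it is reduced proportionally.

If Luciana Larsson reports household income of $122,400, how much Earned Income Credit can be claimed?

$1,545

Earned Income Credit: $122,400 is $52,000 into a $64,000 phase-out range, leaving 12,000/64,000 of the credit: $8,240 × 12,000/64,000 = $1,545.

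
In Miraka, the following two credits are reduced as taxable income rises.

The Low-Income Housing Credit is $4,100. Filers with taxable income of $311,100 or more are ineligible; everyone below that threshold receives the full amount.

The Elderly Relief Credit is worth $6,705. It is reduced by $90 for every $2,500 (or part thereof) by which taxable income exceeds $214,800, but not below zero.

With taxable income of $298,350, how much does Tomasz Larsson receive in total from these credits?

Low-Income Housing Credit: $298,350 is below the $311,100 cutoff, so the full $4,100 applies.
Elderly Relief Credit: income exceeds $214,800 by $83,550, which is 34 full-or-partial $2,500 increments; reduction = 34 × $90 = $3,060, leaving $3,645.
Total: $4,100 + $3,645 = $7,745.

$7,745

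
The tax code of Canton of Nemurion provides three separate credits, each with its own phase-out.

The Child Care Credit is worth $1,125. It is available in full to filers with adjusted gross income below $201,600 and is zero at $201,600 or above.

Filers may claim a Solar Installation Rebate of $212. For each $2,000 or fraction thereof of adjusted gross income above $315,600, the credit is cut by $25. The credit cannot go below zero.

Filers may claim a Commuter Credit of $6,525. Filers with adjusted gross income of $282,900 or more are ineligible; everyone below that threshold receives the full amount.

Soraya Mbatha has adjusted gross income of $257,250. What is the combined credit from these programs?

Child Care Credit: $257,250 meets or exceeds the $201,600 cutoff, so the credit is $0.
Solar Installation Rebate: $257,250 is at or below the $315,600 threshold, so the full $212 applies.
Commuter Credit: $257,250 is below the $282,900 cutoff, so the full $6,525 applies.
Total: $0 + $212 + $6,525 = $6,737.

$6,737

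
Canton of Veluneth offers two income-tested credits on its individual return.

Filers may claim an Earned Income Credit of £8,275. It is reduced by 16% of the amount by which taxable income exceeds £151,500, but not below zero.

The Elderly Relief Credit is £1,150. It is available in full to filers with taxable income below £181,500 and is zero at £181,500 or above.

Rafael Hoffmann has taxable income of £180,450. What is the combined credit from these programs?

Earned Income Credit: 16% of the £28,950 excess over £151,500 is £4,632; credit = £8,275 − £4,632 = £3,643.
Elderly Relief Credit: £180,450 is below the £181,500 cutoff, so the full £1,150 applies.
Total: £3,643 + £1,150 = £4,793.

£4,793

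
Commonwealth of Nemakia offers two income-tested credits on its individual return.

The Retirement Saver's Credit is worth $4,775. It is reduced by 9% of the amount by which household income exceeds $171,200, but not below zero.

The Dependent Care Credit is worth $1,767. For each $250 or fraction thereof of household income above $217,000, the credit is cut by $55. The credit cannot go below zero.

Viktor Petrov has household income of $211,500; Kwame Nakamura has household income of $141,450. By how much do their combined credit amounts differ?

$3,627

Viktor ($211,500): Retirement Saver's Credit: 9% of the $40,300 excess over $171,200 is $3,627; credit = $4,775 − $3,627 = $1,148. Dependent Care Credit: $211,500 is at or below the $217,000 threshold, so the full $1,767 applies. total $1,148 + $1,767 = $2,915
Kwame ($141,450): Retirement Saver's Credit: $141,450 is at or below the $171,200 threshold, so the full $4,775 applies. Dependent Care Credit: $141,450 is at or below the $217,000 threshold, so the full $1,767 applies. total $4,775 + $1,767 = $6,542
Difference: |$2,915 − $6,542| = $3,627.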